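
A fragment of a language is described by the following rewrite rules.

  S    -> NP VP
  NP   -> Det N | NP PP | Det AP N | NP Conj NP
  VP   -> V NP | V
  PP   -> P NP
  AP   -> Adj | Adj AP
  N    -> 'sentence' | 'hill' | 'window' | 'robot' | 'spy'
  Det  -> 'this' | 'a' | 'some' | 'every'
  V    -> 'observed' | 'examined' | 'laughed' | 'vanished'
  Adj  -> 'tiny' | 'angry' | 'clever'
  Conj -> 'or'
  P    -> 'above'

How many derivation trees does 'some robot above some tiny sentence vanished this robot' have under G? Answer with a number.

1

[S [NP [NP [Det some] [N robot]] [PP [P above] [NP [Det some] [AP [Adj tiny]] [N sentence]]]] [VP [V vanished] [NP [Det this] [N robot]]]]
No rule offers an alternative attachment or grouping for any span, so this is the only derivation.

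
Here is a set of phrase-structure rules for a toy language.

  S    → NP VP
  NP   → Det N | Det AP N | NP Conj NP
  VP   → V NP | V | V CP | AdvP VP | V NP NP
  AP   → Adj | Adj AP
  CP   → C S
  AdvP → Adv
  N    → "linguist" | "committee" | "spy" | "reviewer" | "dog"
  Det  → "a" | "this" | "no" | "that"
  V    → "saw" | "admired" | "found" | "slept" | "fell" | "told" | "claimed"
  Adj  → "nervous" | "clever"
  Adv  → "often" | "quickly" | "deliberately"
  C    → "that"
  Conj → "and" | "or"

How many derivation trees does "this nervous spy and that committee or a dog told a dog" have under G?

2

The two bracketings:
[S [NP [NP [Det this] [AP [Adj nervous]] [N spy]] [Conj and] [NP [NP [Det that] [N committee]] [Conj or] [NP [Det a] [N dog]]]] [VP [V told] [NP [Det a] [N dog]]]]
[S [NP [NP [NP [Det this] [AP [Adj nervous]] [N spy]] [Conj and] [NP [Det that] [N committee]]] [Conj or] [NP [Det a] [N dog]]] [VP [V told] [NP [Det a] [N dog]]]]
The trees differ in how a recursive rule is bracketed over the same span.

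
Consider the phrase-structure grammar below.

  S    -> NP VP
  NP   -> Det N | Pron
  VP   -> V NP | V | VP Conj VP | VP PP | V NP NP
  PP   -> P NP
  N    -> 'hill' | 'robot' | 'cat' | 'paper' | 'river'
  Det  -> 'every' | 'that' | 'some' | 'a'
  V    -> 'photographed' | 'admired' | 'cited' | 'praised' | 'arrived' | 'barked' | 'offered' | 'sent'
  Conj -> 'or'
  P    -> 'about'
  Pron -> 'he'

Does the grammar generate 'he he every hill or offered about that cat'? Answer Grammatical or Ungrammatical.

Ungrammatical

For S → NP VP, the only prefix that parses as NP is 'he', but the remainder 'he every hill or offered about that cat' is not a VP under these rules.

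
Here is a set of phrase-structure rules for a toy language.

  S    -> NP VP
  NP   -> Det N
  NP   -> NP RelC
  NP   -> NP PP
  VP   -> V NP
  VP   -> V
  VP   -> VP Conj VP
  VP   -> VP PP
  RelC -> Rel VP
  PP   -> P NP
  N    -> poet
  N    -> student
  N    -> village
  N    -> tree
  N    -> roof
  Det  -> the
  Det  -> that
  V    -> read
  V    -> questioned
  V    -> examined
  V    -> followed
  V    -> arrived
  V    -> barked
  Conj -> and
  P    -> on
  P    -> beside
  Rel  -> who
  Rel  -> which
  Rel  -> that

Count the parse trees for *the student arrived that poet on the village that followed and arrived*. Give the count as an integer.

6

Two of the 6 distinct bracketings:
[S [NP [Det the] [N student]] [VP [V arrived] [NP [NP [NP [Det that] [N poet]] [PP [P on] [NP [Det the] [N village]]]] [RelC [Rel that] [VP [VP [V followed]] [Conj and] [VP [V arrived]]]]]]]
[S [NP [Det the] [N student]] [VP [V arrived] [NP [NP [Det that] [N poet]] [PP [P on] [NP [NP [Det the] [N village]] [RelC [Rel that] [VP [VP [V followed]] [Conj and] [VP [V arrived]]]]]]]]]
The trees differ in how a recursive rule is bracketed over the same span.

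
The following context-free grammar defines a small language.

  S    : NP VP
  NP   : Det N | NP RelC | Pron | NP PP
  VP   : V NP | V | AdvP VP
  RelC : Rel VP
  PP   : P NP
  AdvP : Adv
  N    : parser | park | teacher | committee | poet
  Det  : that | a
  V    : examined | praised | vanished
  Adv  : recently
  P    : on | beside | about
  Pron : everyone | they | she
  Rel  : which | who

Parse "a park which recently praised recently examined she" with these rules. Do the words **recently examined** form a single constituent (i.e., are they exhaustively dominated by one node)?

No

[S [NP [NP [Det a] [N park]] [RelC [Rel which] [VP [AdvP [Adv recently]] [VP [V praised]]]]] [VP [AdvP [Adv recently]] [VP [V examined] [NP [Pron she]]]]]
The smallest constituent containing 'recently examined' is the VP spanning 'recently examined she'; no single node in the tree dominates exactly the given words.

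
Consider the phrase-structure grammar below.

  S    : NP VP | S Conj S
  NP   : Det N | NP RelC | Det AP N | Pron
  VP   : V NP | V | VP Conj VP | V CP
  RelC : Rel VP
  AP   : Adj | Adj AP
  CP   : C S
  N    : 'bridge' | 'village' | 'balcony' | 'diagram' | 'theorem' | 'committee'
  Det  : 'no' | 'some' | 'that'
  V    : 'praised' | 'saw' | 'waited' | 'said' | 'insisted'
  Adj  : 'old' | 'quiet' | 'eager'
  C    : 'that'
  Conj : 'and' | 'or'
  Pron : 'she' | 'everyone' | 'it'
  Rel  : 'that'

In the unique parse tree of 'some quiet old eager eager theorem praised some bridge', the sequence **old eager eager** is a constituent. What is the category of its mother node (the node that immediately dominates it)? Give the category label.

AP

[S [NP [Det some] [AP [Adj quiet] [AP [Adj old] [AP [Adj eager] [AP [Adj eager]]]]] [N theorem]] [VP [V praised] [NP [Det some] [N bridge]]]]
The span 'old eager eager' is the AP node built by AP → Adj AP.
Its mother is the AP built by AP → Adj AP.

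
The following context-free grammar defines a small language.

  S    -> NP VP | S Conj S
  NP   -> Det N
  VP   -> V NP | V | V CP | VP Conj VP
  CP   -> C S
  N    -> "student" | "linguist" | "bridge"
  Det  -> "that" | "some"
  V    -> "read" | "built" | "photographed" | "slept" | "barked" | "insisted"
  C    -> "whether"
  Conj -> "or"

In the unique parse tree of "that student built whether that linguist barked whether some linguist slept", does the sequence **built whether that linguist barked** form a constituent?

[S [NP [Det that] [N student]] [VP [V built] [CP [C whether] [S [NP [Det that] [N linguist]] [VP [V barked] [CP [C whether] [S [NP [Det some] [N linguist]] [VP [V slept]]]]]]]]]
The smallest constituent containing 'built whether that linguist barked' is the VP spanning 'built whether that linguist barked whether some linguist slept'; no single node in the tree dominates exactly the given words.

No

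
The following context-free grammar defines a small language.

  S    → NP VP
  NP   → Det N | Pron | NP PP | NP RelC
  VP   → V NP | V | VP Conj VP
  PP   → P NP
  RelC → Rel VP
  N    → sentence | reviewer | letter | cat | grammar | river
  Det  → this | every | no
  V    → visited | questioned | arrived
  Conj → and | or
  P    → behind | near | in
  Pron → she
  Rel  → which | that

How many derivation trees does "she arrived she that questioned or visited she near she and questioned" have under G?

Two of the 6 distinct bracketings:
[S [NP [Pron she]] [VP [V arrived] [NP [NP [Pron she]] [RelC [Rel that] [VP [VP [V questioned]] [Conj or] [VP [VP [V visited] [NP [NP [Pron she]] [PP [P near] [NP [Pron she]]]]] [Conj and] [VP [V questioned]]]]]]]]
[S [NP [Pron she]] [VP [V arrived] [NP [NP [Pron she]] [RelC [Rel that] [VP [VP [VP [V questioned]] [Conj or] [VP [V visited] [NP [NP [Pron she]] [PP [P near] [NP [Pron she]]]]]] [Conj and] [VP [V questioned]]]]]]]
The trees differ in how a recursive rule is bracketed over the same span.

6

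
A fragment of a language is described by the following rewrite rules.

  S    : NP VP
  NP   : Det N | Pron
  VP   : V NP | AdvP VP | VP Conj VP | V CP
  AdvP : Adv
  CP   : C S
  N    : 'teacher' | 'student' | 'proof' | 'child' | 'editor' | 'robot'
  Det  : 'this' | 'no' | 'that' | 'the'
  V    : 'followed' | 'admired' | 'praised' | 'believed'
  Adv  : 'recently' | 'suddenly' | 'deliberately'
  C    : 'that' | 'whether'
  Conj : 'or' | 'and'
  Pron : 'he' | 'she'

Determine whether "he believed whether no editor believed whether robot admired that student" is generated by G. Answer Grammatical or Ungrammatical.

Ungrammatical

A C word can never sit immediately before an N word in any string this grammar generates, so the substring 'whether robot' rules out a derivation.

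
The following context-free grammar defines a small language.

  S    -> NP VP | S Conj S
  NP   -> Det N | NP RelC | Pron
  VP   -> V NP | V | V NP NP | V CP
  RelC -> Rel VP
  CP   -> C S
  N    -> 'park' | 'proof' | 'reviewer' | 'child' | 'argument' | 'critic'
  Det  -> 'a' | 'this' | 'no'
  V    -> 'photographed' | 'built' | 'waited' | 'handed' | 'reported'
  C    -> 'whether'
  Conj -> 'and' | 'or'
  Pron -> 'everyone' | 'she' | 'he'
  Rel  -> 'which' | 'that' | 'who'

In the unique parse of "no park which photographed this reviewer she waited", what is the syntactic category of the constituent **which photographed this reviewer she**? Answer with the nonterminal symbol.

S
  NP
    NP
      Det: no
      N: park
    RelC
      Rel: which
      VP
        V: photographed
        NP
          Det: this
          N: reviewer
        NP
          Pron: she
  VP
    V: waited
The span 'which photographed this reviewer she' is the RelC node built by RelC → Rel VP.

RelC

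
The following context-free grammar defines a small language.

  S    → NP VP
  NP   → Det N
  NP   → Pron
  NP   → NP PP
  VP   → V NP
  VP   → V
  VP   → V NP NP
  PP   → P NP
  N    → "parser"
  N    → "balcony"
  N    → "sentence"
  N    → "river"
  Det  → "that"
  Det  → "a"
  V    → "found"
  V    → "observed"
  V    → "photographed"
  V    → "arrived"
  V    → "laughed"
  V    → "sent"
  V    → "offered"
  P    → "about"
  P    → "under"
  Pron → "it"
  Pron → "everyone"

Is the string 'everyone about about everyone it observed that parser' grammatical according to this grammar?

Ungrammatical

A P word can never sit immediately before a P word in any string this grammar generates, so the substring 'about about' rules out a derivation.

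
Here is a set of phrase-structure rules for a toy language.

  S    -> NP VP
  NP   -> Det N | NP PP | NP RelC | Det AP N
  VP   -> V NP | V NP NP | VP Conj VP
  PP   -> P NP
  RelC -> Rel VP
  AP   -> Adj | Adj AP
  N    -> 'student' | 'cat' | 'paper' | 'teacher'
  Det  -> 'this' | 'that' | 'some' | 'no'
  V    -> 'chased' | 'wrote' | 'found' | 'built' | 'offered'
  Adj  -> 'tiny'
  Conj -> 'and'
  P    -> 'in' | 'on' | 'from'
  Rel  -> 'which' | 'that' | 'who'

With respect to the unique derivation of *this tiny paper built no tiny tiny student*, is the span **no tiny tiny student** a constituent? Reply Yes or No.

Yes

[S [NP [Det this] [AP [Adj tiny]] [N paper]] [VP [V built] [NP [Det no] [AP [Adj tiny] [AP [Adj tiny]]] [N student]]]]
The words 'no tiny tiny student' are exhaustively dominated by a single NP node (built by NP → Det AP N), so they form a constituent.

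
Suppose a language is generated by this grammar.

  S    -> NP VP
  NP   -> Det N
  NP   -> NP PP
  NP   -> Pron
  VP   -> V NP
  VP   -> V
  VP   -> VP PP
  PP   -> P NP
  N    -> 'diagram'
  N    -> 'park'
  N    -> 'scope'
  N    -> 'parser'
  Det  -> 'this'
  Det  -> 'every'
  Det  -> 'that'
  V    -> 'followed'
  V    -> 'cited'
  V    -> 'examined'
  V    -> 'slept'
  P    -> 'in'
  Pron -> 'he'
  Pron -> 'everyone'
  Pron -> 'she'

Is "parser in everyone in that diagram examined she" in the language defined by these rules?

Ungrammatical

For S → NP VP, no prefix of the string parses as an NP.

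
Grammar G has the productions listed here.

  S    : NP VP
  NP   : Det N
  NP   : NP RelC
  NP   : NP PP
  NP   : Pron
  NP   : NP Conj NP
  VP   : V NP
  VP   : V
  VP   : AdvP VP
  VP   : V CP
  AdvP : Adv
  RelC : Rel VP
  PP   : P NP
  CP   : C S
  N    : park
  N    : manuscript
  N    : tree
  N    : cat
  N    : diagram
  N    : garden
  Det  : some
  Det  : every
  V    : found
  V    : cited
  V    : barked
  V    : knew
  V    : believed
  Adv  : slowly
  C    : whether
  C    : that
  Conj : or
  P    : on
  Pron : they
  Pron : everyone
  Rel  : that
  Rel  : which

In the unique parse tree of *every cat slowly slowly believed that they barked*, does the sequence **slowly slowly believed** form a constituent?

No

[S [NP [Det every] [N cat]] [VP [AdvP [Adv slowly]] [VP [AdvP [Adv slowly]] [VP [V believed] [CP [C that] [S [NP [Pron they]] [VP [V barked]]]]]]]]
The smallest constituent containing 'slowly slowly believed' is the VP spanning 'slowly slowly believed that they barked'; no single node in the tree dominates exactly the given words.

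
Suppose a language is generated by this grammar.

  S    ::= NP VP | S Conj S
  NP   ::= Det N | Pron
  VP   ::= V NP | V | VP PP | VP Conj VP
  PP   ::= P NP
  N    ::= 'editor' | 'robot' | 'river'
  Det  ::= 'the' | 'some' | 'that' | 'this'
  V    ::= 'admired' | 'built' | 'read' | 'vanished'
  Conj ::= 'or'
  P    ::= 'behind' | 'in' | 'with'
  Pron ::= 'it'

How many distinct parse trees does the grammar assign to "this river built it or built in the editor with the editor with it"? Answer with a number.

4

Two of the 4 distinct bracketings:
[S [NP [Det this] [N river]] [VP [VP [VP [VP [VP [V built] [NP [Pron it]]] [Conj or] [VP [V built]]] [PP [P in] [NP [Det the] [N editor]]]] [PP [P with] [NP [Det the] [N editor]]]] [PP [P with] [NP [Pron it]]]]]
[S [NP [Det this] [N river]] [VP [VP [VP [VP [V built] [NP [Pron it]]] [Conj or] [VP [VP [V built]] [PP [P in] [NP [Det the] [N editor]]]]] [PP [P with] [NP [Det the] [N editor]]]] [PP [P with] [NP [Pron it]]]]]
The trees differ in how a recursive rule is bracketed over the same span.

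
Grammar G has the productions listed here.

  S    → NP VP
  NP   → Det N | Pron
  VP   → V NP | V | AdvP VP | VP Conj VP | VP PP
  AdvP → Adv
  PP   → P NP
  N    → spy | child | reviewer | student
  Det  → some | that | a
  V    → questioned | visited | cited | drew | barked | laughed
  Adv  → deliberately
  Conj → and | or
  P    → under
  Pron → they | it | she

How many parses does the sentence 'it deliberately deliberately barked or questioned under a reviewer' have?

Two of the 9 distinct bracketings:
[S [NP [Pron it]] [VP [AdvP [Adv deliberately]] [VP [AdvP [Adv deliberately]] [VP [VP [V barked]] [Conj or] [VP [VP [V questioned]] [PP [P under] [NP [Det a] [N reviewer]]]]]]]]
[S [NP [Pron it]] [VP [AdvP [Adv deliberately]] [VP [AdvP [Adv deliberately]] [VP [VP [VP [V barked]] [Conj or] [VP [V questioned]]] [PP [P under] [NP [Det a] [N reviewer]]]]]]]
The trees differ in how a recursive rule is bracketed over the same span.

9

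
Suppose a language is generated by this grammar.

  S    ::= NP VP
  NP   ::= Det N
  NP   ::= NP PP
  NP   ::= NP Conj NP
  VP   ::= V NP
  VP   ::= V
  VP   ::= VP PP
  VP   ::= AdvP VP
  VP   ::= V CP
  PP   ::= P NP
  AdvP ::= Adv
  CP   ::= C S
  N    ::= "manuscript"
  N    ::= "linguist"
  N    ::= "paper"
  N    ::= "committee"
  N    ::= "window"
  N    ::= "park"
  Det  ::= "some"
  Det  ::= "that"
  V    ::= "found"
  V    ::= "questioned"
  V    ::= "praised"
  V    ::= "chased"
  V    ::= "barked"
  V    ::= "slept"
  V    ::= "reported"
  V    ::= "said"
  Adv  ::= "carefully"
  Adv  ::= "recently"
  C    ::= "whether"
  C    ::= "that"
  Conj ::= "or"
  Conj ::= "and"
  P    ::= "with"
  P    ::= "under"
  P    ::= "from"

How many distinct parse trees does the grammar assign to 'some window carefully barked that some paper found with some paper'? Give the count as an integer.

Two of the 3 distinct bracketings:
[S [NP [Det some] [N window]] [VP [VP [AdvP [Adv carefully]] [VP [V barked] [CP [C that] [S [NP [Det some] [N paper]] [VP [V found]]]]]] [PP [P with] [NP [Det some] [N paper]]]]]
[S [NP [Det some] [N window]] [VP [AdvP [Adv carefully]] [VP [VP [V barked] [CP [C that] [S [NP [Det some] [N paper]] [VP [V found]]]]] [PP [P with] [NP [Det some] [N paper]]]]]]
The trees differ in how a recursive rule is bracketed over the same span.

3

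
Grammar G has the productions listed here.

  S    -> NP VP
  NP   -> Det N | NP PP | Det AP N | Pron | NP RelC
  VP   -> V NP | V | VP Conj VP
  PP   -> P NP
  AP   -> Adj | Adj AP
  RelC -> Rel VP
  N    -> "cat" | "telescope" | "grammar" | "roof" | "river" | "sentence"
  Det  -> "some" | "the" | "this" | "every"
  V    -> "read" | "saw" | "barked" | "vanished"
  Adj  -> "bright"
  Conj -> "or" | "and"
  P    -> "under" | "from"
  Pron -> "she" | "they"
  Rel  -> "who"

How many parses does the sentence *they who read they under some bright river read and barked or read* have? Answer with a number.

Two of the 4 distinct bracketings:
[S [NP [NP [NP [Pron they]] [RelC [Rel who] [VP [V read] [NP [Pron they]]]]] [PP [P under] [NP [Det some] [AP [Adj bright]] [N river]]]] [VP [VP [V read]] [Conj and] [VP [VP [V barked]] [Conj or] [VP [V read]]]]]
[S [NP [NP [NP [Pron they]] [RelC [Rel who] [VP [V read] [NP [Pron they]]]]] [PP [P under] [NP [Det some] [AP [Adj bright]] [N river]]]] [VP [VP [VP [V read]] [Conj and] [VP [V barked]]] [Conj or] [VP [V read]]]]
The trees differ in how a recursive rule is bracketed over the same span.

4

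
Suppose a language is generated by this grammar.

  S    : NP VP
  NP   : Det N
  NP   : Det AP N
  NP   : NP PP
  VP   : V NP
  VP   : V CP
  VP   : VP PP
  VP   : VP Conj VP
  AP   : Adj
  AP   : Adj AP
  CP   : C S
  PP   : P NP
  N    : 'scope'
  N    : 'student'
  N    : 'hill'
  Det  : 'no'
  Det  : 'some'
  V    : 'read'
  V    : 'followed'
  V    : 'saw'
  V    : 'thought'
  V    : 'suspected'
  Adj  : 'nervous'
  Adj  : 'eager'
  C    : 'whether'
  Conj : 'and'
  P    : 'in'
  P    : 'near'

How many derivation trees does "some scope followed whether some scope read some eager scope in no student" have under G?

Two of the 3 distinct bracketings:
[S [NP [Det some] [N scope]] [VP [V followed] [CP [C whether] [S [NP [Det some] [N scope]] [VP [V read] [NP [NP [Det some] [AP [Adj eager]] [N scope]] [PP [P in] [NP [Det no] [N student]]]]]]]]]
[S [NP [Det some] [N scope]] [VP [V followed] [CP [C whether] [S [NP [Det some] [N scope]] [VP [VP [V read] [NP [Det some] [AP [Adj eager]] [N scope]]] [PP [P in] [NP [Det no] [N student]]]]]]]]
The difference turns on whether NP → NP PP is used at the relevant span, versus an alternative expansion of NP.

3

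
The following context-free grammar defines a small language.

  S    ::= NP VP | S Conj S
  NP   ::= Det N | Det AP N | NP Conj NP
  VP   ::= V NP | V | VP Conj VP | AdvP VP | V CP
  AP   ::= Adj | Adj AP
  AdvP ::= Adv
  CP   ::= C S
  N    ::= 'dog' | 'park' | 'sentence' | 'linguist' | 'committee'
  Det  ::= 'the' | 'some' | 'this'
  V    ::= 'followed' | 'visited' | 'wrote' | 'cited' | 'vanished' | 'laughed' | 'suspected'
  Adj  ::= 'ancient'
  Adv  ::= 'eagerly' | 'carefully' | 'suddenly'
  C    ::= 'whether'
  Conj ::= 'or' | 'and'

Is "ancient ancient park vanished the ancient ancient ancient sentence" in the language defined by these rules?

For S → NP VP, no prefix of the string parses as an NP. The alternative S rule S → S Conj S likewise has no satisfying split.

Ungrammatical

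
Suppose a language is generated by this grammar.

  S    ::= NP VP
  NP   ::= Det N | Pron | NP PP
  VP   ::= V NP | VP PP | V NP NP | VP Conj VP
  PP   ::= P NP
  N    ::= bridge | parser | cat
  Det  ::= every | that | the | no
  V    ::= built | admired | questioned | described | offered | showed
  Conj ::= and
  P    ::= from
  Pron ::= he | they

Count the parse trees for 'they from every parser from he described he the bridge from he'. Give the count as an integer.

Two of the 4 distinct bracketings:
[S [NP [NP [Pron they]] [PP [P from] [NP [NP [Det every] [N parser]] [PP [P from] [NP [Pron he]]]]]] [VP [VP [V described] [NP [Pron he]] [NP [Det the] [N bridge]]] [PP [P from] [NP [Pron he]]]]]
[S [NP [NP [Pron they]] [PP [P from] [NP [NP [Det every] [N parser]] [PP [P from] [NP [Pron he]]]]]] [VP [V described] [NP [Pron he]] [NP [NP [Det the] [N bridge]] [PP [P from] [NP [Pron he]]]]]]
The difference turns on whether VP → VP PP is used at the relevant span, versus an alternative expansion of VP.

4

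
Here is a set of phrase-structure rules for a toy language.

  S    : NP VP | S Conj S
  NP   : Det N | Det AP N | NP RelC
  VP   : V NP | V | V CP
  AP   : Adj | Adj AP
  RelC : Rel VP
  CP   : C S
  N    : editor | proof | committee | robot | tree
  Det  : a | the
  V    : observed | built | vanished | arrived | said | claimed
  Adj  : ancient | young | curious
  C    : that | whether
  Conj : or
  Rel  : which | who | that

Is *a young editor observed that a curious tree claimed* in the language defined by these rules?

S
  NP
    Det: a
    AP
      Adj: young
    N: editor
  VP
    V: observed
    CP
      C: that
      S
        NP
          Det: a
          AP
            Adj: curious
          N: tree
        VP
          V: claimed
Every word is introduced by a lexical rule and the phrasal rules combine the resulting categories into a single S.

Grammatical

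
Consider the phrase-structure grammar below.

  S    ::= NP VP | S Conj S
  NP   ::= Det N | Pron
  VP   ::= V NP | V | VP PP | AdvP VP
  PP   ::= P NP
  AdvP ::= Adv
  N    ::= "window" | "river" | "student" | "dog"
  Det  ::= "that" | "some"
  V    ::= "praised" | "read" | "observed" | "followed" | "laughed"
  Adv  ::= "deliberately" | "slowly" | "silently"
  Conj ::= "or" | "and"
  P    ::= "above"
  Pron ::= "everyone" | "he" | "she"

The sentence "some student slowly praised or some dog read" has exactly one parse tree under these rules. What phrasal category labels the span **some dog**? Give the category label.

NP

[S [S [NP [Det some] [N student]] [VP [AdvP [Adv slowly]] [VP [V praised]]]] [Conj or] [S [NP [Det some] [N dog]] [VP [V read]]]]
The span 'some dog' is the NP node built by NP → Det N.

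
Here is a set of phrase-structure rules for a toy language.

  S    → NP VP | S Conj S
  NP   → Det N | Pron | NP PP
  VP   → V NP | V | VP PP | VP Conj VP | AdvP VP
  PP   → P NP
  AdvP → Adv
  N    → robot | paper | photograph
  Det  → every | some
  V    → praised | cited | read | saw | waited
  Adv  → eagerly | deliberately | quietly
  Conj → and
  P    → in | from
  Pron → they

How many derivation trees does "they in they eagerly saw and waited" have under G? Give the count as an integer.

2

The two bracketings:
[S [NP [NP [Pron they]] [PP [P in] [NP [Pron they]]]] [VP [VP [AdvP [Adv eagerly]] [VP [V saw]]] [Conj and] [VP [V waited]]]]
[S [NP [NP [Pron they]] [PP [P in] [NP [Pron they]]]] [VP [AdvP [Adv eagerly]] [VP [VP [V saw]] [Conj and] [VP [V waited]]]]]
The trees differ in how a recursive rule is bracketed over the same span.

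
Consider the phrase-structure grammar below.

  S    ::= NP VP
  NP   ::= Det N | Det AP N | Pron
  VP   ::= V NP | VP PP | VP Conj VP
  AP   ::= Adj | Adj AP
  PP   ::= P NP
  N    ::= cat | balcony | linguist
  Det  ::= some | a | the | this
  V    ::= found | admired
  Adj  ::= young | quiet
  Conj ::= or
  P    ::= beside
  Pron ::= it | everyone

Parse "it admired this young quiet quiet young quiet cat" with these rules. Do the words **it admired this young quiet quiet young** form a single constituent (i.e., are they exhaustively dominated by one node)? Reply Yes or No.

No

[S [NP [Pron it]] [VP [V admired] [NP [Det this] [AP [Adj young] [AP [Adj quiet] [AP [Adj quiet] [AP [Adj young] [AP [Adj quiet]]]]]] [N cat]]]]
The smallest constituent containing 'it admired this young quiet quiet young' is the S spanning 'it admired this young quiet quiet young quiet cat'; no single node in the tree dominates exactly the given words.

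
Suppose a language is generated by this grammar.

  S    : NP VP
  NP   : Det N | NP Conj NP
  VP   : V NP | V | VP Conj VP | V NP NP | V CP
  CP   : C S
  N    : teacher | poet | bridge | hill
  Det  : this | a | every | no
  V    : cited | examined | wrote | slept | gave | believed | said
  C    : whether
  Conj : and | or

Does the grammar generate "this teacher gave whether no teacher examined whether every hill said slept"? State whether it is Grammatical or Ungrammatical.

A V word can never sit immediately before a V word in any string this grammar generates, so the substring 'said slept' rules out a derivation.

Ungrammatical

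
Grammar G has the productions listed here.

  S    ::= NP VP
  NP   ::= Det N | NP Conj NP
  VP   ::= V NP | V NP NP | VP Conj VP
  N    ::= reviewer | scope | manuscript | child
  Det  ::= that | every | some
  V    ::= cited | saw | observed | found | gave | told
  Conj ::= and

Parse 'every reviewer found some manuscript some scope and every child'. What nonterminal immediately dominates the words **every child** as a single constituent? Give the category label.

NP

S
  NP
    Det: every
    N: reviewer
  VP
    V: found
    NP
      Det: some
      N: manuscript
    NP
      NP
        Det: some
        N: scope
      Conj: and
      NP
        Det: every
        N: child
The span 'every child' is the NP node built by NP → Det N.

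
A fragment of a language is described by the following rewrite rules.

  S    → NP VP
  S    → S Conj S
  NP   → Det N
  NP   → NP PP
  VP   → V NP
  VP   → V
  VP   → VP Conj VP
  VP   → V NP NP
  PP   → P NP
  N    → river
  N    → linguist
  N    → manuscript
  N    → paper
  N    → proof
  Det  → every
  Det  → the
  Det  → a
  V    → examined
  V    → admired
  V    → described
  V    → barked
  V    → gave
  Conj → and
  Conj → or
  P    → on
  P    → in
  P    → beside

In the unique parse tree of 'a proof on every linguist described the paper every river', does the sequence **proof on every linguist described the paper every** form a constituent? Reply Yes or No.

No

[S [NP [NP [Det a] [N proof]] [PP [P on] [NP [Det every] [N linguist]]]] [VP [V described] [NP [Det the] [N paper]] [NP [Det every] [N river]]]]
The smallest constituent containing 'proof on every linguist described the paper every' is the S spanning 'a proof on every linguist described the paper every river'; no single node in the tree dominates exactly the given words.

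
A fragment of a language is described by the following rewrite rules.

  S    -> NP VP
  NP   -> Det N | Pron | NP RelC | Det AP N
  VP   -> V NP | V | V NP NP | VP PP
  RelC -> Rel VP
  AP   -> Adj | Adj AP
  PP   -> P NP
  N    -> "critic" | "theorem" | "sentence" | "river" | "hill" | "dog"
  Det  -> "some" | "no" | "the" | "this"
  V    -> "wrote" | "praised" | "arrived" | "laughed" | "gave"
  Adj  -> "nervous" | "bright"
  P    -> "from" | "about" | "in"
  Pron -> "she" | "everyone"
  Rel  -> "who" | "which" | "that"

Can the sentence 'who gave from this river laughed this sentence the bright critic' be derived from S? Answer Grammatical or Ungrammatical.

Ungrammatical

For S → NP VP, no prefix of the string parses as an NP.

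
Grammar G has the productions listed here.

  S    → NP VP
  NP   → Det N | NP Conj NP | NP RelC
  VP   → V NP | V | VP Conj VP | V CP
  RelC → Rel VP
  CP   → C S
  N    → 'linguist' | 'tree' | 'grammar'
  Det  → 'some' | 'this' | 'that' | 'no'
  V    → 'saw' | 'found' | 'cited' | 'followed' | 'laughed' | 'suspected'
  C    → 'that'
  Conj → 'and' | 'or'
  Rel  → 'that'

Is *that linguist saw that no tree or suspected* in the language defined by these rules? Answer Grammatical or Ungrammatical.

Ungrammatical

For S → NP VP, the only prefix that parses as NP is 'that linguist', but the remainder 'saw that no tree or suspected' is not a VP under these rules.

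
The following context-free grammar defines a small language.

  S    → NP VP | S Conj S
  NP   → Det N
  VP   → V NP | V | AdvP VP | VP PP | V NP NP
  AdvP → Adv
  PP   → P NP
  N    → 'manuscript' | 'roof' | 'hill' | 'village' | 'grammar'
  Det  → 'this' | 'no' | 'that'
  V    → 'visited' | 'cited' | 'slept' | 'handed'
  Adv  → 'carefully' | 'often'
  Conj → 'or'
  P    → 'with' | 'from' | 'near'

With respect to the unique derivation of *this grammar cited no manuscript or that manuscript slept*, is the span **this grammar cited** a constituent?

[S [S [NP [Det this] [N grammar]] [VP [V cited] [NP [Det no] [N manuscript]]]] [Conj or] [S [NP [Det that] [N manuscript]] [VP [V slept]]]]
The smallest constituent containing 'this grammar cited' is the S spanning 'this grammar cited no manuscript'; no single node in the tree dominates exactly the given words.

No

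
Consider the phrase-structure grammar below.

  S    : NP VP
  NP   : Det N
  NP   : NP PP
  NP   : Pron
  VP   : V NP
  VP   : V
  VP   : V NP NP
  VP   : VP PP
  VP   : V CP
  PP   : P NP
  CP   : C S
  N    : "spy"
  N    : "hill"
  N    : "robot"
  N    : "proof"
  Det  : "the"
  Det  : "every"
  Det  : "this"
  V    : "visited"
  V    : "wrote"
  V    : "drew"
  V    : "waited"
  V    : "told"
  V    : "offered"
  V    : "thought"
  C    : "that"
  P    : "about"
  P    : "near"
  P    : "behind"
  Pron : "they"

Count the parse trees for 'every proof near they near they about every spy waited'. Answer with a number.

Two of the 5 distinct bracketings:
[S [NP [NP [Det every] [N proof]] [PP [P near] [NP [NP [Pron they]] [PP [P near] [NP [NP [Pron they]] [PP [P about] [NP [Det every] [N spy]]]]]]]] [VP [V waited]]]
[S [NP [NP [Det every] [N proof]] [PP [P near] [NP [NP [NP [Pron they]] [PP [P near] [NP [Pron they]]]] [PP [P about] [NP [Det every] [N spy]]]]]] [VP [V waited]]]
The trees differ in how a recursive rule is bracketed over the same span.

5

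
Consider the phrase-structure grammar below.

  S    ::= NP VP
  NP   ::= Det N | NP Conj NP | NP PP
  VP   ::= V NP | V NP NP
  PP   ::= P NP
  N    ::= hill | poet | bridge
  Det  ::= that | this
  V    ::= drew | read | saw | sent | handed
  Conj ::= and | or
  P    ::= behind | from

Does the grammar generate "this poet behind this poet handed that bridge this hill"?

Grammatical

S
  NP
    NP
      Det: this
      N: poet
    PP
      P: behind
      NP
        Det: this
        N: poet
  VP
    V: handed
    NP
      Det: that
      N: bridge
    NP
      Det: this
      N: hill
Every word is introduced by a lexical rule and the phrasal rules combine the resulting categories into a single S.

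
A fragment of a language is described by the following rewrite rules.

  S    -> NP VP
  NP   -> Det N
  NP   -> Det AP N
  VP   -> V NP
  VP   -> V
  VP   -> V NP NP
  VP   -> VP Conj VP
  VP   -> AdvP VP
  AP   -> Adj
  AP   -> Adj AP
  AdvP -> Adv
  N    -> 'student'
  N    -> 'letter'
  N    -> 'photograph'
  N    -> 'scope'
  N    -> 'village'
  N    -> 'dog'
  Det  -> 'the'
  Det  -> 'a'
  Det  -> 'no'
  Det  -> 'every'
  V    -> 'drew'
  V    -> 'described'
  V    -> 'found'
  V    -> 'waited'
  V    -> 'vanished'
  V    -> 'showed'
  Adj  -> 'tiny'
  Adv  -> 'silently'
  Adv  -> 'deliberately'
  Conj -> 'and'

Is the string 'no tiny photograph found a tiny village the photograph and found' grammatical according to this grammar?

S
  NP
    Det: no
    AP
      Adj: tiny
    N: photograph
  VP
    VP
      V: found
      NP
        Det: a
        AP
          Adj: tiny
        N: village
      NP
        Det: the
        N: photograph
    Conj: and
    VP
      V: found
Every word is introduced by a lexical rule and the phrasal rules combine the resulting categories into a single S.

Grammatical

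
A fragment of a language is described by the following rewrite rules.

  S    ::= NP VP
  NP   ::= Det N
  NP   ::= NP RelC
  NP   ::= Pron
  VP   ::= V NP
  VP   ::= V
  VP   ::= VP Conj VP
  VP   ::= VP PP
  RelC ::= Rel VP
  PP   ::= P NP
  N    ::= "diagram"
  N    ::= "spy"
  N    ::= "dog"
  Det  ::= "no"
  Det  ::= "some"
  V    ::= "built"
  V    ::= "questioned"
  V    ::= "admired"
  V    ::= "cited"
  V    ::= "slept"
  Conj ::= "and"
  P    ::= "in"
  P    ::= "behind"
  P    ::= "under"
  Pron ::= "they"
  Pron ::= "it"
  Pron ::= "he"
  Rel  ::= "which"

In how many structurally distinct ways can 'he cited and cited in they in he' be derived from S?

Two of the 3 distinct bracketings:
[S [NP [Pron he]] [VP [VP [V cited]] [Conj and] [VP [VP [VP [V cited]] [PP [P in] [NP [Pron they]]]] [PP [P in] [NP [Pron he]]]]]]
[S [NP [Pron he]] [VP [VP [VP [V cited]] [Conj and] [VP [VP [V cited]] [PP [P in] [NP [Pron they]]]]] [PP [P in] [NP [Pron he]]]]]
The trees differ in how a recursive rule is bracketed over the same span.

3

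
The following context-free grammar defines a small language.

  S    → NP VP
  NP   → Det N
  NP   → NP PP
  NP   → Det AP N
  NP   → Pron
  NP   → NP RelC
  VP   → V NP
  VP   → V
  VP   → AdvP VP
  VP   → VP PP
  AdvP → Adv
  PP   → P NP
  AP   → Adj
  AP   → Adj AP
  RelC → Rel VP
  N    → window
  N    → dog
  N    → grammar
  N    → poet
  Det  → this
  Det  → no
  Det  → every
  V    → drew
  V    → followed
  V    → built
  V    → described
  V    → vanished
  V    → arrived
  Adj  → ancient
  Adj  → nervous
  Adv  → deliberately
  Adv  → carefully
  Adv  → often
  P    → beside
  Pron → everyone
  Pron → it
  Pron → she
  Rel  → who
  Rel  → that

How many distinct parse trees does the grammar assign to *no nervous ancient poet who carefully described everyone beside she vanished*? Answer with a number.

4

Two of the 4 distinct bracketings:
[S [NP [NP [NP [Det no] [AP [Adj nervous] [AP [Adj ancient]]] [N poet]] [RelC [Rel who] [VP [AdvP [Adv carefully]] [VP [V described] [NP [Pron everyone]]]]]] [PP [P beside] [NP [Pron she]]]] [VP [V vanished]]]
[S [NP [NP [Det no] [AP [Adj nervous] [AP [Adj ancient]]] [N poet]] [RelC [Rel who] [VP [AdvP [Adv carefully]] [VP [V described] [NP [NP [Pron everyone]] [PP [P beside] [NP [Pron she]]]]]]]] [VP [V vanished]]]
The trees differ in how a recursive rule is bracketed over the same span.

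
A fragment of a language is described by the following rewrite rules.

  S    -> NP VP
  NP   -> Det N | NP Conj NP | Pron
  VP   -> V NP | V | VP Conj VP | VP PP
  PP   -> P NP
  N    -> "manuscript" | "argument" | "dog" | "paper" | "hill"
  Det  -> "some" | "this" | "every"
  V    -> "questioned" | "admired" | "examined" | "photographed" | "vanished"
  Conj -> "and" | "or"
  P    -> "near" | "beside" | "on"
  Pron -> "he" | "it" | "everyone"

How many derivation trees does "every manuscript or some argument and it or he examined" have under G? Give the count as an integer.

Two of the 5 distinct bracketings:
[S [NP [NP [Det every] [N manuscript]] [Conj or] [NP [NP [Det some] [N argument]] [Conj and] [NP [NP [Pron it]] [Conj or] [NP [Pron he]]]]] [VP [V examined]]]
[S [NP [NP [Det every] [N manuscript]] [Conj or] [NP [NP [NP [Det some] [N argument]] [Conj and] [NP [Pron it]]] [Conj or] [NP [Pron he]]]] [VP [V examined]]]
The trees differ in how a recursive rule is bracketed over the same span.

5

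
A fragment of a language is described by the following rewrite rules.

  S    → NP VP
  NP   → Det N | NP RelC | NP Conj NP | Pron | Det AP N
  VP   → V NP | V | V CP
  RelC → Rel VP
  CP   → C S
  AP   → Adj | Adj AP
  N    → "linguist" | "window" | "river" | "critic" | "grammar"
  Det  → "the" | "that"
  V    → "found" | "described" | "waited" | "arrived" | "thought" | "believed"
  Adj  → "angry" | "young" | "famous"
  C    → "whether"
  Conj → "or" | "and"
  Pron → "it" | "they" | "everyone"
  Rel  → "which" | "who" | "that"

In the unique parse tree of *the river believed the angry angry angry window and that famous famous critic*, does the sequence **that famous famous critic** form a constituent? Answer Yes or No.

[S [NP [Det the] [N river]] [VP [V believed] [NP [NP [Det the] [AP [Adj angry] [AP [Adj angry] [AP [Adj angry]]]] [N window]] [Conj and] [NP [Det that] [AP [Adj famous] [AP [Adj famous]]] [N critic]]]]]
The words 'that famous famous critic' are exhaustively dominated by a single NP node (built by NP → Det AP N), so they form a constituent.

Yes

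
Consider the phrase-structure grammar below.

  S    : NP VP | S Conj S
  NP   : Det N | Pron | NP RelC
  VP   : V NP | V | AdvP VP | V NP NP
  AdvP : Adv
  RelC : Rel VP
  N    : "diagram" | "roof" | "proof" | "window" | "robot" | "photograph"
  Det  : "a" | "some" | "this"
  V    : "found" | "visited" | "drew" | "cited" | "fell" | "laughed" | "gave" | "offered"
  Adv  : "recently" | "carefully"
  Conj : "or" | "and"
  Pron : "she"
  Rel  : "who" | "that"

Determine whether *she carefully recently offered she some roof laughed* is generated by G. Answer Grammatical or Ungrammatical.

Ungrammatical

For S → NP VP, the only prefix that parses as NP is 'she', but the remainder 'carefully recently offered she some roof laughed' is not a VP under these rules. The alternative S rule S → S Conj S likewise has no satisfying split.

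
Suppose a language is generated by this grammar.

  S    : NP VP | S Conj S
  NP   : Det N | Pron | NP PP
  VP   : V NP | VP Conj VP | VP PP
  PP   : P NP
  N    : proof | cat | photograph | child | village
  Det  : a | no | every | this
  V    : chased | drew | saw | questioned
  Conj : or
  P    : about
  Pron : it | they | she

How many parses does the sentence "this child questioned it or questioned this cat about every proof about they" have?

9

Two of the 9 distinct bracketings:
[S [NP [Det this] [N child]] [VP [VP [V questioned] [NP [Pron it]]] [Conj or] [VP [V questioned] [NP [NP [Det this] [N cat]] [PP [P about] [NP [NP [Det every] [N proof]] [PP [P about] [NP [Pron they]]]]]]]]]
[S [NP [Det this] [N child]] [VP [VP [V questioned] [NP [Pron it]]] [Conj or] [VP [V questioned] [NP [NP [NP [Det this] [N cat]] [PP [P about] [NP [Det every] [N proof]]]] [PP [P about] [NP [Pron they]]]]]]]
The trees differ in how a recursive rule is bracketed over the same span.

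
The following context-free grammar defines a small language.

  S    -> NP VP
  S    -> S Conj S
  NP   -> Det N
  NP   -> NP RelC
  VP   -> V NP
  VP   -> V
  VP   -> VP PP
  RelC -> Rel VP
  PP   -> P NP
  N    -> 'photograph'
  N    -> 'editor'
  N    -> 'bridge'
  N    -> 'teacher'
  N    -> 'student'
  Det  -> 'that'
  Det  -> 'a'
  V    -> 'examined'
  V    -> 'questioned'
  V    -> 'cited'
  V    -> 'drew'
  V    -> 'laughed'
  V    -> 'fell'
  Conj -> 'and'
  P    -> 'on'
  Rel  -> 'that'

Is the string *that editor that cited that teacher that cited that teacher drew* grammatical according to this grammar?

S
  NP
    NP
      Det: that
      N: editor
    RelC
      Rel: that
      VP
        V: cited
        NP
          NP
            Det: that
            N: teacher
          RelC
            Rel: that
            VP
              V: cited
              NP
                Det: that
                N: teacher
  VP
    V: drew
The bracketing above is licensed at every node by one of the given productions, with S at the root.

Grammatical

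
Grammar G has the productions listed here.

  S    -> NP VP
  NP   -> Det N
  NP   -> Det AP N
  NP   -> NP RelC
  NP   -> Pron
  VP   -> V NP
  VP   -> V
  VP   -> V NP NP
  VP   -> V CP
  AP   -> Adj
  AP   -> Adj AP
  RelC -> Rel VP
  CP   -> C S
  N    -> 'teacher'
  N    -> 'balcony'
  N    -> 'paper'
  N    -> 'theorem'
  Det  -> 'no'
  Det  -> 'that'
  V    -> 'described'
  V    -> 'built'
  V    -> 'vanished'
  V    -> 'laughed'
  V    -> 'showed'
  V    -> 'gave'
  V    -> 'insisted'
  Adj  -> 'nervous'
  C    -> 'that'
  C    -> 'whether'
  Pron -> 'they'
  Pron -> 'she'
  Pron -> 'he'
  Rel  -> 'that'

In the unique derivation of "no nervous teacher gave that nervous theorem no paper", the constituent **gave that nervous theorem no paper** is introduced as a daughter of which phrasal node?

S
  NP
    Det: no
    AP
      Adj: nervous
    N: teacher
  VP
    V: gave
    NP
      Det: that
      AP
        Adj: nervous
      N: theorem
    NP
      Det: no
      N: paper
The span 'gave that nervous theorem no paper' is the VP node built by VP → V NP NP.
Its mother is the S built by S → NP VP.

S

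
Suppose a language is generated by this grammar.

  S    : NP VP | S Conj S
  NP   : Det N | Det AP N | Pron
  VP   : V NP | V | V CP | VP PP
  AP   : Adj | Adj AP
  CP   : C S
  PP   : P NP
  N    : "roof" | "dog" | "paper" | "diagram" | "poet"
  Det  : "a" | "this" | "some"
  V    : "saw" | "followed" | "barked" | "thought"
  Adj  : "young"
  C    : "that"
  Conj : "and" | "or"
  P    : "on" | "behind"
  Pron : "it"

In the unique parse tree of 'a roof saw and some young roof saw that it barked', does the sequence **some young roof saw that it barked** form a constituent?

[S [S [NP [Det a] [N roof]] [VP [V saw]]] [Conj and] [S [NP [Det some] [AP [Adj young]] [N roof]] [VP [V saw] [CP [C that] [S [NP [Pron it]] [VP [V barked]]]]]]]
The words 'some young roof saw that it barked' are exhaustively dominated by a single S node (built by S → NP VP), so they form a constituent.

Yes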